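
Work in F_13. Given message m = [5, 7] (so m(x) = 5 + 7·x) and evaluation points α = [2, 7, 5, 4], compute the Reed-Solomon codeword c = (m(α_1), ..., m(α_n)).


c = [6, 2, 1, 7]

Message polynomial: m(x) = 5 + 7·x (mod 13).
For each evaluation point α_i, compute m(α_i) mod 13:
  α_1 = 2: Horner steps 7 → 6, so m(2) = 6.
  α_2 = 7: Horner steps 7 → 2, so m(7) = 2.
  α_3 = 5: Horner steps 7 → 1, so m(5) = 1.
  α_4 = 4: Horner steps 7 → 7, so m(4) = 7.
Codeword c = [6, 2, 1, 7] ∈ F_13^4.


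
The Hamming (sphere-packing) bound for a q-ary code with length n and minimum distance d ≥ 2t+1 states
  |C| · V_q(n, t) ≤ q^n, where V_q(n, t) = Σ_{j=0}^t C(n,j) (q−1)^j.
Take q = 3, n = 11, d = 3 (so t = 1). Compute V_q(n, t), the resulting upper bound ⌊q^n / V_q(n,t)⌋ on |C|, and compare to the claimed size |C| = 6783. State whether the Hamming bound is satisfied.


V_q(n, t) = 23, q^n = 177147, Hamming bound = 7702, |C| = 6783 ≤ bound (satisfied).

Step 1: Compute V_q(n, t) = Σ_{j=0}^1 C(n, j) (q−1)^j.
  j = 0: C(11,0)·(2)^0 = 1·1 = 1.
  j = 1: C(11,1)·(2)^1 = 11·2 = 22.
  V_q(n, t) = 1 + 22 = 23.
Step 2: q^n = 3^11 = 177147.
Step 3: Hamming bound ⌊q^n / V_q(n,t)⌋ = ⌊177147/23⌋ = 7702.
Step 4: Compare |C| = 6783 to 7702: satisfied.
The claimed |C| lies below the Hamming bound.


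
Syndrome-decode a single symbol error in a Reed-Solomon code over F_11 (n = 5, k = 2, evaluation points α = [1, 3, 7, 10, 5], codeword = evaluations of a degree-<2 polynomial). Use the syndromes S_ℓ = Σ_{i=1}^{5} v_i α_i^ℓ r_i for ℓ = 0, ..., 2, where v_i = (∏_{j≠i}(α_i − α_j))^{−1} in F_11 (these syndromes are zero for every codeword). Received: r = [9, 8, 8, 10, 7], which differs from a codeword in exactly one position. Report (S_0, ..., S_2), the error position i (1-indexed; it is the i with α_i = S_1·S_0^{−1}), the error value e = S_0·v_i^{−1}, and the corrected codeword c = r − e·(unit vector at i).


S = (9, 8, 1), error at position 3, error magnitude e = 2, c = [9, 8, 6, 10, 7].

Step 1: column multipliers v_i = (∏_{j≠i}(α_i − α_j))^{−1} mod 11.
  i = 1 (α = 1): (1−3)(1−7)(1−10)(1−5) = (−2)·(−6)·(−9)·(−4) = 432 ≡ 3, so v_1 = 3^{−1} = 4 (mod 11).
  i = 2 (α = 3): (3−1)(3−7)(3−10)(3−5) = 2·(−4)·(−7)·(−2) = −112 ≡ 9, so v_2 = 9^{−1} = 5 (mod 11).
  i = 3 (α = 7): (7−1)(7−3)(7−10)(7−5) = 6·4·(−3)·2 = −144 ≡ 10, so v_3 = 10^{−1} = 10 (mod 11).
  i = 4 (α = 10): (10−1)(10−3)(10−7)(10−5) = 9·7·3·5 = 945 ≡ 10, so v_4 = 10^{−1} = 10 (mod 11).
  i = 5 (α = 5): (5−1)(5−3)(5−7)(5−10) = 4·2·(−2)·(−5) = 80 ≡ 3, so v_5 = 3^{−1} = 4 (mod 11).
  v = [4, 5, 10, 10, 4].
Step 2: syndromes of r = [9, 8, 8, 10, 7] (all sums mod 11).
  S_0 = Σ v_i r_i = 4·9 + 5·8 + 10·8 + 10·10 + 4·7 = 284 ≡ 9.
  S_1 = Σ v_i α_i r_i = 4·1·9 + 5·3·8 + 10·7·8 + 10·10·10 + 4·5·7 = 1856 ≡ 8.
  α_i^2 mod 11 = [1, 9, 5, 1, 3].
  S_2 = Σ v_i α_i^2 r_i = 4·1·9 + 5·9·8 + 10·5·8 + 10·1·10 + 4·3·7 = 980 ≡ 1.
  S = (9, 8, 1) ≠ 0, so r is not a codeword (an error is present).
Step 3: locate the error. For a single error e at position i, S_ℓ = v_i·e·α_i^ℓ, so α_err = S_1/S_0.
  S_0^{−1} = 9^{−1} = 5 (mod 11), so α_err = 8·5 = 40 ≡ 7 = α_3. Error position i = 3.
  Consistency check: S_2/S_1 = 1·7 = 7 ≡ 7 = α_err ✓ (single-error assumption holds).
Step 4: error magnitude e = S_0/v_3 = S_0·∏_{j≠3}(α_3 − α_j) = 9·10 = 90 ≡ 2 (mod 11).
Step 5: correct position 3: c_3 = r_3 − e = 8 − 2 ≡ 6 (mod 11). Hence c = [9, 8, 6, 10, 7].
  Check: interpolating c through the α_i gives m(x) = 4 + 5·x (degree < 2) with m(α_i) = c_i for every i, so c is indeed a codeword.


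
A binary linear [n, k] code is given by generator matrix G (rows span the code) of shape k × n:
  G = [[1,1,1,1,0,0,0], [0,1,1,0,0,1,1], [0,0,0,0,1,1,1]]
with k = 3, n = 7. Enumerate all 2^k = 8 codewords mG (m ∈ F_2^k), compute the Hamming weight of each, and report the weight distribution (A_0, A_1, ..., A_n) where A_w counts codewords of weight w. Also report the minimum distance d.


Weight distribution: A_0 = 1, A_3 = 3, A_4 = 3, A_7 = 1. Minimum distance d = 3.

Enumerate all 2^3 = 8 messages m ∈ F_2^3.
For each, compute codeword c = mG in F_2^7, then tally its weight.
  m = 000 → c = 0000000, weight = 0.
  m = 100 → c = 1111000, weight = 4.
  m = 010 → c = 0110011, weight = 4.
  m = 110 → c = 1001011, weight = 4.
  m = 001 → c = 0000111, weight = 3.
  m = 101 → c = 1111111, weight = 7.
  m = 011 → c = 0110100, weight = 3.
  m = 111 → c = 1001100, weight = 3.
Tally weights:
  weight 0: 1 codewords.
  weight 3: 3 codewords.
  weight 4: 3 codewords.
  weight 7: 1 codewords.
Minimum distance d = smallest w > 0 with A_w > 0 = 3.
Sanity: Σ A_w = 8 = 2^3 = 8 ✓.


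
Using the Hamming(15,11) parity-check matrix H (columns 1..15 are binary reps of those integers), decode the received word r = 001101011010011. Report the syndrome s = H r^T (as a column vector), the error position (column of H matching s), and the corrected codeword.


s = (1, 0, 1, 0)^T, error position = 10, corrected codeword c = 001101011110011

Compute s = H r^T mod 2 one row at a time:
  s_1 = 1 + 1 + 0 + 1 + 0 + 0 + 1 + 1 = 5 ≡ 1 (mod 2).
  s_2 = 1 + 0 + 1 + 0 + 0 + 0 + 1 + 1 = 4 ≡ 0 (mod 2).
  s_3 = 0 + 1 + 1 + 0 + 0 + 1 + 1 + 1 = 5 ≡ 1 (mod 2).
  s_4 = 0 + 1 + 0 + 0 + 1 + 1 + 0 + 1 = 4 ≡ 0 (mod 2).
s = (1, 0, 1, 0)^T — this equals column 10 of H (binary 1010), so error is at position 10.
Correct: flip bit 10 of r = 001101011010011 to get c = 001101011110011.


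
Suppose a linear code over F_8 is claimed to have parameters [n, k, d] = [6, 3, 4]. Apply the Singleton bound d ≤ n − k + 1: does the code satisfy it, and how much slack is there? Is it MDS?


Singleton RHS = n − k + 1 = 4, slack = 0, bound satisfied, MDS.

Singleton bound: d ≤ n − k + 1.
Here n = 6, k = 3, so n − k + 1 = 4.
Given d = 4, check d ≤ 4: YES.
Slack = (n − k + 1) − d = 0.
The code is MDS (slack = 0).
Description: the claimed parameters are [6, 3, 4]_8; such a code would be MDS (meets Singleton bound).


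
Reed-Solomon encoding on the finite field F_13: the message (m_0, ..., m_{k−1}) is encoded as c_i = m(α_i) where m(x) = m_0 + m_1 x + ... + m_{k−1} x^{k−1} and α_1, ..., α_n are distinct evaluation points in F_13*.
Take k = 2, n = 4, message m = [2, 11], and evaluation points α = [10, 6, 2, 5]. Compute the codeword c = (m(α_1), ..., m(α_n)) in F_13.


c = [8, 3, 11, 5]

Message polynomial: m(x) = 2 + 11·x (mod 13).
For each evaluation point α_i, compute m(α_i) mod 13:
  α_1 = 10: Horner steps 11 → 8, so m(10) = 8.
  α_2 = 6: Horner steps 11 → 3, so m(6) = 3.
  α_3 = 2: Horner steps 11 → 11, so m(2) = 11.
  α_4 = 5: Horner steps 11 → 5, so m(5) = 5.
Codeword c = [8, 3, 11, 5] ∈ F_13^4.


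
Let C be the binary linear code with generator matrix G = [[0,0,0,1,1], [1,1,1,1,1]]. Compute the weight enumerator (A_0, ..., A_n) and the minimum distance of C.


Weight distribution: A_0 = 1, A_2 = 1, A_3 = 1, A_5 = 1. Minimum distance d = 2.

Enumerate all 2^2 = 4 messages m ∈ F_2^2.
For each, compute codeword c = mG in F_2^5, then tally its weight.
  m = 00 → c = 00000, weight = 0.
  m = 10 → c = 00011, weight = 2.
  m = 01 → c = 11111, weight = 5.
  m = 11 → c = 11100, weight = 3.
Tally weights:
  weight 0: 1 codewords.
  weight 2: 1 codewords.
  weight 3: 1 codewords.
  weight 5: 1 codewords.
Minimum distance d = smallest w > 0 with A_w > 0 = 2.
Sanity: Σ A_w = 4 = 2^2 = 4 ✓.


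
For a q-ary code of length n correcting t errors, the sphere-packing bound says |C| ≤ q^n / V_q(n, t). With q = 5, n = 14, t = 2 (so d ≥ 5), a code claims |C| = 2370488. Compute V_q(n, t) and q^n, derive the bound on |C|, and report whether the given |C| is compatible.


V_q(n, t) = 1513, q^n = 6103515625, Hamming bound = 4034048, |C| = 2370488 ≤ bound (satisfied).

Step 1: Compute V_q(n, t) = Σ_{j=0}^2 C(n, j) (q−1)^j.
  j = 0: C(14,0)·(4)^0 = 1·1 = 1.
  j = 1: C(14,1)·(4)^1 = 14·4 = 56.
  j = 2: C(14,2)·(4)^2 = 91·16 = 1456.
  V_q(n, t) = 1 + 56 + 1456 = 1513.
Step 2: q^n = 5^14 = 6103515625.
Step 3: Hamming bound ⌊q^n / V_q(n,t)⌋ = ⌊6103515625/1513⌋ = 4034048.
Step 4: Compare |C| = 2370488 to 4034048: satisfied.
The claimed |C| lies below the Hamming bound.


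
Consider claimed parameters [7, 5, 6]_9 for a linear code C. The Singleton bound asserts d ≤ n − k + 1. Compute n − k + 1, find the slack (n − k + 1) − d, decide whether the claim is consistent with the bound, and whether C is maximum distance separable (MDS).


Singleton RHS = n − k + 1 = 3, slack = -3, bound violated (no such code; not MDS).

Singleton bound: d ≤ n − k + 1.
Here n = 7, k = 5, so n − k + 1 = 3.
Given d = 6, check d ≤ 3: NO.
Slack = (n − k + 1) − d = -3.
The slack is negative: d = 6 exceeds n − k + 1 = 3 by 3, so the Singleton bound is violated and no linear [7, 5, 6]_9 code can exist. In particular it is not MDS (MDS requires d = n − k + 1 exactly).
Description: the claimed parameters are [7, 5, 6]_9; such a code would be impossible (violates the Singleton bound).


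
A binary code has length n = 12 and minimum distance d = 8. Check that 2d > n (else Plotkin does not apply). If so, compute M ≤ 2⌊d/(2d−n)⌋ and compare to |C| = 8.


Plotkin bound M ≤ 4; given |C| = 8 > bound (violated).

Check applicability: 2d = 16, n = 12.
2d − n = 4 > 0, so Plotkin applies.
Compute d/(2d−n) = 8/4 ≈ 2.0000.
⌊d/(2d−n)⌋ = 2.
Plotkin bound: M ≤ 2·2 = 4.
Given |C| = 8, check: VIOLATED.
This |C| is above the Plotkin bound, so no binary code with n = 12, d = 8 and 8 codewords exists.


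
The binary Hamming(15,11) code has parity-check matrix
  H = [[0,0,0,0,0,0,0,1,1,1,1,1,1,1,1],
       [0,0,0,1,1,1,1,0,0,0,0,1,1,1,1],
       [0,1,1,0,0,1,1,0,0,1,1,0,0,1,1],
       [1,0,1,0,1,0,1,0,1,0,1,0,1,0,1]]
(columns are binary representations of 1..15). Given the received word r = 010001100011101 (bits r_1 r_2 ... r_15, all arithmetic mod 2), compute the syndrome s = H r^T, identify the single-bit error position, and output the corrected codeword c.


s = (0, 1, 1, 0)^T, error position = 6, corrected codeword c = 010000100011101

Compute s = H r^T mod 2 one row at a time:
  s_1 = 0 + 0 + 0 + 1 + 1 + 1 + 0 + 1 = 4 ≡ 0 (mod 2).
  s_2 = 0 + 0 + 1 + 1 + 1 + 1 + 0 + 1 = 5 ≡ 1 (mod 2).
  s_3 = 1 + 0 + 1 + 1 + 0 + 1 + 0 + 1 = 5 ≡ 1 (mod 2).
  s_4 = 0 + 0 + 0 + 1 + 0 + 1 + 1 + 1 = 4 ≡ 0 (mod 2).
s = (0, 1, 1, 0)^T — this equals column 6 of H (binary 0110), so error is at position 6.
Correct: flip bit 6 of r = 010001100011101 to get c = 010000100011101.


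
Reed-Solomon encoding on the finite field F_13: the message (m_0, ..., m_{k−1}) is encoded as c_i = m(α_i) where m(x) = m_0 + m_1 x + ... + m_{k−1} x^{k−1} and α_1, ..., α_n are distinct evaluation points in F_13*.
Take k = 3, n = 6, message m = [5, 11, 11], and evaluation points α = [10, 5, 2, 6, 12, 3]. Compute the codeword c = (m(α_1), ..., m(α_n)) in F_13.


c = [6, 10, 6, 12, 5, 7]

Message polynomial: m(x) = 5 + 11·x + 11·x^2 (mod 13).
For each evaluation point α_i, compute m(α_i) mod 13:
  α_1 = 10: Horner steps 11 → 4 → 6, so m(10) = 6.
  α_2 = 5: Horner steps 11 → 1 → 10, so m(5) = 10.
  α_3 = 2: Horner steps 11 → 7 → 6, so m(2) = 6.
  α_4 = 6: Horner steps 11 → 12 → 12, so m(6) = 12.
  α_5 = 12: Horner steps 11 → 0 → 5, so m(12) = 5.
  α_6 = 3: Horner steps 11 → 5 → 7, so m(3) = 7.
Codeword c = [6, 10, 6, 12, 5, 7] ∈ F_13^6.


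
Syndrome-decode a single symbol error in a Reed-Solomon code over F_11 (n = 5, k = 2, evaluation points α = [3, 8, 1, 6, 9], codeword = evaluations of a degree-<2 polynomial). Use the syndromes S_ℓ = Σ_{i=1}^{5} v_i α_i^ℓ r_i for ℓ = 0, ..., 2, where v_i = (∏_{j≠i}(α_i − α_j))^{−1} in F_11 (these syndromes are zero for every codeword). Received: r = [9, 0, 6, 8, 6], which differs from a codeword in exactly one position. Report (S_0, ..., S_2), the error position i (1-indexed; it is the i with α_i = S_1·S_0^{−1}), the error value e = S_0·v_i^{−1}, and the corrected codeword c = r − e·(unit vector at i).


S = (10, 2, 7), error at position 5, error magnitude e = 10, c = [9, 0, 6, 8, 7].

Step 1: column multipliers v_i = (∏_{j≠i}(α_i − α_j))^{−1} mod 11.
  i = 1 (α = 3): (3−8)(3−1)(3−6)(3−9) = (−5)·2·(−3)·(−6) = −180 ≡ 7, so v_1 = 7^{−1} = 8 (mod 11).
  i = 2 (α = 8): (8−3)(8−1)(8−6)(8−9) = 5·7·2·(−1) = −70 ≡ 7, so v_2 = 7^{−1} = 8 (mod 11).
  i = 3 (α = 1): (1−3)(1−8)(1−6)(1−9) = (−2)·(−7)·(−5)·(−8) = 560 ≡ 10, so v_3 = 10^{−1} = 10 (mod 11).
  i = 4 (α = 6): (6−3)(6−8)(6−1)(6−9) = 3·(−2)·5·(−3) = 90 ≡ 2, so v_4 = 2^{−1} = 6 (mod 11).
  i = 5 (α = 9): (9−3)(9−8)(9−1)(9−6) = 6·1·8·3 = 144 ≡ 1, so v_5 = 1^{−1} = 1 (mod 11).
  v = [8, 8, 10, 6, 1].
Step 2: syndromes of r = [9, 0, 6, 8, 6] (all sums mod 11).
  S_0 = Σ v_i r_i = 8·9 + 8·0 + 10·6 + 6·8 + 1·6 = 186 ≡ 10.
  S_1 = Σ v_i α_i r_i = 8·3·9 + 8·8·0 + 10·1·6 + 6·6·8 + 1·9·6 = 618 ≡ 2.
  α_i^2 mod 11 = [9, 9, 1, 3, 4].
  S_2 = Σ v_i α_i^2 r_i = 8·9·9 + 8·9·0 + 10·1·6 + 6·3·8 + 1·4·6 = 876 ≡ 7.
  S = (10, 2, 7) ≠ 0, so r is not a codeword (an error is present).
Step 3: locate the error. For a single error e at position i, S_ℓ = v_i·e·α_i^ℓ, so α_err = S_1/S_0.
  S_0^{−1} = 10^{−1} = 10 (mod 11), so α_err = 2·10 = 20 ≡ 9 = α_5. Error position i = 5.
  Consistency check: S_2/S_1 = 7·6 = 42 ≡ 9 = α_err ✓ (single-error assumption holds).
Step 4: error magnitude e = S_0/v_5 = S_0·∏_{j≠5}(α_5 − α_j) = 10·1 = 10 ≡ 10 (mod 11).
Step 5: correct position 5: c_5 = r_5 − e = 6 − 10 ≡ 7 (mod 11). Hence c = [9, 0, 6, 8, 7].
  Check: interpolating c through the α_i gives m(x) = 10 + 7·x (degree < 2) with m(α_i) = c_i for every i, so c is indeed a codeword.


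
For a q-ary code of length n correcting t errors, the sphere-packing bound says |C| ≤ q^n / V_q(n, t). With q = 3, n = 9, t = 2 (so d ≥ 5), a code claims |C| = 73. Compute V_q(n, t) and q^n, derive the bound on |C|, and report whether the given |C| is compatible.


V_q(n, t) = 163, q^n = 19683, Hamming bound = 120, |C| = 73 ≤ bound (satisfied).

Step 1: Compute V_q(n, t) = Σ_{j=0}^2 C(n, j) (q−1)^j.
  j = 0: C(9,0)·(2)^0 = 1·1 = 1.
  j = 1: C(9,1)·(2)^1 = 9·2 = 18.
  j = 2: C(9,2)·(2)^2 = 36·4 = 144.
  V_q(n, t) = 1 + 18 + 144 = 163.
Step 2: q^n = 3^9 = 19683.
Step 3: Hamming bound ⌊q^n / V_q(n,t)⌋ = ⌊19683/163⌋ = 120.
Step 4: Compare |C| = 73 to 120: satisfied.
The claimed |C| lies below the Hamming bound.


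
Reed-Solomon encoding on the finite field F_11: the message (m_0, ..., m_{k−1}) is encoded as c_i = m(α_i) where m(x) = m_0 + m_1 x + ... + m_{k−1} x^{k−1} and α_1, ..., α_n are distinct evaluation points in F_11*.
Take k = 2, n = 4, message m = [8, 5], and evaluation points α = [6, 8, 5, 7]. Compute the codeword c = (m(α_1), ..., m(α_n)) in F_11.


c = [5, 4, 0, 10]

Message polynomial: m(x) = 8 + 5·x (mod 11).
For each evaluation point α_i, compute m(α_i) mod 11:
  α_1 = 6: Horner steps 5 → 5, so m(6) = 5.
  α_2 = 8: Horner steps 5 → 4, so m(8) = 4.
  α_3 = 5: Horner steps 5 → 0, so m(5) = 0.
  α_4 = 7: Horner steps 5 → 10, so m(7) = 10.
Codeword c = [5, 4, 0, 10] ∈ F_11^4.


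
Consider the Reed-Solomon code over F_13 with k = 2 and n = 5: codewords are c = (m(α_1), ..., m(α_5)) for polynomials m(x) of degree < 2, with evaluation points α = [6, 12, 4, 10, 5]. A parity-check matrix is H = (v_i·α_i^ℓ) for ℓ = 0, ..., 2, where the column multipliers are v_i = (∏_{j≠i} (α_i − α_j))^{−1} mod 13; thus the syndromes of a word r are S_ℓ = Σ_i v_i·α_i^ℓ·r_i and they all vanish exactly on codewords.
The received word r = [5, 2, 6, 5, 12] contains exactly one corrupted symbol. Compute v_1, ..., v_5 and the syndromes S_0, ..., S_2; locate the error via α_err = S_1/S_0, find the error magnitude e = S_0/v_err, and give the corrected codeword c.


S = (4, 1, 10), error at position 4, error magnitude e = 2, c = [5, 2, 6, 3, 12].

Step 1: column multipliers v_i = (∏_{j≠i}(α_i − α_j))^{−1} mod 13.
  i = 1 (α = 6): (6−12)(6−4)(6−10)(6−5) = (−6)·2·(−4)·1 = 48 ≡ 9, so v_1 = 9^{−1} = 3 (mod 13).
  i = 2 (α = 12): (12−6)(12−4)(12−10)(12−5) = 6·8·2·7 = 672 ≡ 9, so v_2 = 9^{−1} = 3 (mod 13).
  i = 3 (α = 4): (4−6)(4−12)(4−10)(4−5) = (−2)·(−8)·(−6)·(−1) = 96 ≡ 5, so v_3 = 5^{−1} = 8 (mod 13).
  i = 4 (α = 10): (10−6)(10−12)(10−4)(10−5) = 4·(−2)·6·5 = −240 ≡ 7, so v_4 = 7^{−1} = 2 (mod 13).
  i = 5 (α = 5): (5−6)(5−12)(5−4)(5−10) = (−1)·(−7)·1·(−5) = −35 ≡ 4, so v_5 = 4^{−1} = 10 (mod 13).
  v = [3, 3, 8, 2, 10].
Step 2: syndromes of r = [5, 2, 6, 5, 12] (all sums mod 13).
  S_0 = Σ v_i r_i = 3·5 + 3·2 + 8·6 + 2·5 + 10·12 = 199 ≡ 4.
  S_1 = Σ v_i α_i r_i = 3·6·5 + 3·12·2 + 8·4·6 + 2·10·5 + 10·5·12 = 1054 ≡ 1.
  α_i^2 mod 13 = [10, 1, 3, 9, 12].
  S_2 = Σ v_i α_i^2 r_i = 3·10·5 + 3·1·2 + 8·3·6 + 2·9·5 + 10·12·12 = 1830 ≡ 10.
  S = (4, 1, 10) ≠ 0, so r is not a codeword (an error is present).
Step 3: locate the error. For a single error e at position i, S_ℓ = v_i·e·α_i^ℓ, so α_err = S_1/S_0.
  S_0^{−1} = 4^{−1} = 10 (mod 13), so α_err = 1·10 = 10 ≡ 10 = α_4. Error position i = 4.
  Consistency check: S_2/S_1 = 10·1 = 10 ≡ 10 = α_err ✓ (single-error assumption holds).
Step 4: error magnitude e = S_0/v_4 = S_0·∏_{j≠4}(α_4 − α_j) = 4·7 = 28 ≡ 2 (mod 13).
Step 5: correct position 4: c_4 = r_4 − e = 5 − 2 ≡ 3 (mod 13). Hence c = [5, 2, 6, 3, 12].
  Check: interpolating c through the α_i gives m(x) = 8 + 6·x (degree < 2) with m(α_i) = c_i for every i, so c is indeed a codeword.


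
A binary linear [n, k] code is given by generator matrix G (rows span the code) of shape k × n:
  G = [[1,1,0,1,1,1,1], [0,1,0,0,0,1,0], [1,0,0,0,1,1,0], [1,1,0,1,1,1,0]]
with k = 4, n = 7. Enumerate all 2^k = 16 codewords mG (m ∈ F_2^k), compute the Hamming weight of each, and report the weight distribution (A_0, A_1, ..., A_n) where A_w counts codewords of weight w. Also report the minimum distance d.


Weight distribution: A_0 = 1, A_1 = 1, A_2 = 3, A_3 = 6, A_4 = 3, A_5 = 1, A_6 = 1. Minimum distance d = 1.

Enumerate all 2^4 = 16 messages m ∈ F_2^4.
For each, compute codeword c = mG in F_2^7, then tally its weight.
  m = 0000 → c = 0000000, weight = 0.
  m = 1000 → c = 1101111, weight = 6.
  m = 0100 → c = 0100010, weight = 2.
  m = 1100 → c = 1001101, weight = 4.
  m = 0010 → c = 1000110, weight = 3.
  m = 1010 → c = 0101001, weight = 3.
  m = 0110 → c = 1100100, weight = 3.
  m = 1110 → c = 0001011, weight = 3.
  m = 0001 → c = 1101110, weight = 5.
  m = 1001 → c = 0000001, weight = 1.
  m = 0101 → c = 1001100, weight = 3.
  m = 1101 → c = 0100011, weight = 3.
  m = 0011 → c = 0101000, weight = 2.
  m = 1011 → c = 1000111, weight = 4.
  m = 0111 → c = 0001010, weight = 2.
  m = 1111 → c = 1100101, weight = 4.
Tally weights:
  weight 0: 1 codewords.
  weight 1: 1 codewords.
  weight 2: 3 codewords.
  weight 3: 6 codewords.
  weight 4: 3 codewords.
  weight 5: 1 codewords.
  weight 6: 1 codewords.
Minimum distance d = smallest w > 0 with A_w > 0 = 1.
Sanity: Σ A_w = 16 = 2^4 = 16 ✓.


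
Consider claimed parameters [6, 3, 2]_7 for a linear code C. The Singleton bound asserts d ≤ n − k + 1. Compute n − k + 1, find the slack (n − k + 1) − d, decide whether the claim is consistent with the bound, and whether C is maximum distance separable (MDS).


Singleton RHS = n − k + 1 = 4, slack = 2, bound satisfied, not MDS.

Singleton bound: d ≤ n − k + 1.
Here n = 6, k = 3, so n − k + 1 = 4.
Given d = 2, check d ≤ 4: YES.
Slack = (n − k + 1) − d = 2.
The code is NOT MDS (slack = 2 > 0).
Description: the claimed parameters are [6, 3, 2]_7; such a code would be non-MDS.


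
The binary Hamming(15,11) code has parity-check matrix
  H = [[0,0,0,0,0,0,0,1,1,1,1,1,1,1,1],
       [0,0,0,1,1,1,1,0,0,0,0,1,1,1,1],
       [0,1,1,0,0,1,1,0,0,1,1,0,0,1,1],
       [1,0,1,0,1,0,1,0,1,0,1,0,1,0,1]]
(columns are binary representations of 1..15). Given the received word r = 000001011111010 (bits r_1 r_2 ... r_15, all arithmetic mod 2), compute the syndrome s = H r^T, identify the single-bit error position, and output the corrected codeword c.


s = (0, 1, 0, 0)^T, error position = 4, corrected codeword c = 000101011111010

Compute s = H r^T mod 2 one row at a time:
  s_1 = 1 + 1 + 1 + 1 + 1 + 0 + 1 + 0 = 6 ≡ 0 (mod 2).
  s_2 = 0 + 0 + 1 + 0 + 1 + 0 + 1 + 0 = 3 ≡ 1 (mod 2).
  s_3 = 0 + 0 + 1 + 0 + 1 + 1 + 1 + 0 = 4 ≡ 0 (mod 2).
  s_4 = 0 + 0 + 0 + 0 + 1 + 1 + 0 + 0 = 2 ≡ 0 (mod 2).
s = (0, 1, 0, 0)^T — this equals column 4 of H (binary 0100), so error is at position 4.
Correct: flip bit 4 of r = 000001011111010 to get c = 000101011111010.


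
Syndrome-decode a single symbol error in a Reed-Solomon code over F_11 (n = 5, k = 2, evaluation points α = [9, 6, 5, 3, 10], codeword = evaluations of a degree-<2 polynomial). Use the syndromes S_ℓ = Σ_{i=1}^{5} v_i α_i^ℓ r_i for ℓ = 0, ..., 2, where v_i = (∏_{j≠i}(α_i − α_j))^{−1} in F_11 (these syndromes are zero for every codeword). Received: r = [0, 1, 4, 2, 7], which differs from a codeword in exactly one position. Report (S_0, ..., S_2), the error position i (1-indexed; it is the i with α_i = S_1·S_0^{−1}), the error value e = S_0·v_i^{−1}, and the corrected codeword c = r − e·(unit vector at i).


S = (8, 7, 2), error at position 3, error magnitude e = 10, c = [0, 1, 5, 2, 7].

Step 1: column multipliers v_i = (∏_{j≠i}(α_i − α_j))^{−1} mod 11.
  i = 1 (α = 9): (9−6)(9−5)(9−3)(9−10) = 3·4·6·(−1) = −72 ≡ 5, so v_1 = 5^{−1} = 9 (mod 11).
  i = 2 (α = 6): (6−9)(6−5)(6−3)(6−10) = (−3)·1·3·(−4) = 36 ≡ 3, so v_2 = 3^{−1} = 4 (mod 11).
  i = 3 (α = 5): (5−9)(5−6)(5−3)(5−10) = (−4)·(−1)·2·(−5) = −40 ≡ 4, so v_3 = 4^{−1} = 3 (mod 11).
  i = 4 (α = 3): (3−9)(3−6)(3−5)(3−10) = (−6)·(−3)·(−2)·(−7) = 252 ≡ 10, so v_4 = 10^{−1} = 10 (mod 11).
  i = 5 (α = 10): (10−9)(10−6)(10−5)(10−3) = 1·4·5·7 = 140 ≡ 8, so v_5 = 8^{−1} = 7 (mod 11).
  v = [9, 4, 3, 10, 7].
Step 2: syndromes of r = [0, 1, 4, 2, 7] (all sums mod 11).
  S_0 = Σ v_i r_i = 9·0 + 4·1 + 3·4 + 10·2 + 7·7 = 85 ≡ 8.
  S_1 = Σ v_i α_i r_i = 9·9·0 + 4·6·1 + 3·5·4 + 10·3·2 + 7·10·7 = 634 ≡ 7.
  α_i^2 mod 11 = [4, 3, 3, 9, 1].
  S_2 = Σ v_i α_i^2 r_i = 9·4·0 + 4·3·1 + 3·3·4 + 10·9·2 + 7·1·7 = 277 ≡ 2.
  S = (8, 7, 2) ≠ 0, so r is not a codeword (an error is present).
Step 3: locate the error. For a single error e at position i, S_ℓ = v_i·e·α_i^ℓ, so α_err = S_1/S_0.
  S_0^{−1} = 8^{−1} = 7 (mod 11), so α_err = 7·7 = 49 ≡ 5 = α_3. Error position i = 3.
  Consistency check: S_2/S_1 = 2·8 = 16 ≡ 5 = α_err ✓ (single-error assumption holds).
Step 4: error magnitude e = S_0/v_3 = S_0·∏_{j≠3}(α_3 − α_j) = 8·4 = 32 ≡ 10 (mod 11).
Step 5: correct position 3: c_3 = r_3 − e = 4 − 10 ≡ 5 (mod 11). Hence c = [0, 1, 5, 2, 7].
  Check: interpolating c through the α_i gives m(x) = 3 + 7·x (degree < 2) with m(α_i) = c_i for every i, so c is indeed a codeword.


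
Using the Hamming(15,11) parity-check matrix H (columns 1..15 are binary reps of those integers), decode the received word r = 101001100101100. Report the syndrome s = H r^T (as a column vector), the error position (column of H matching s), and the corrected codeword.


s = (1, 0, 0, 0)^T, error position = 8, corrected codeword c = 101001110101100

Compute s = H r^T mod 2 one row at a time:
  s_1 = 0 + 0 + 1 + 0 + 1 + 1 + 0 + 0 = 3 ≡ 1 (mod 2).
  s_2 = 0 + 0 + 1 + 1 + 1 + 1 + 0 + 0 = 4 ≡ 0 (mod 2).
  s_3 = 0 + 1 + 1 + 1 + 1 + 0 + 0 + 0 = 4 ≡ 0 (mod 2).
  s_4 = 1 + 1 + 0 + 1 + 0 + 0 + 1 + 0 = 4 ≡ 0 (mod 2).
s = (1, 0, 0, 0)^T — this equals column 8 of H (binary 1000), so error is at position 8.
Correct: flip bit 8 of r = 101001100101100 to get c = 101001110101100.


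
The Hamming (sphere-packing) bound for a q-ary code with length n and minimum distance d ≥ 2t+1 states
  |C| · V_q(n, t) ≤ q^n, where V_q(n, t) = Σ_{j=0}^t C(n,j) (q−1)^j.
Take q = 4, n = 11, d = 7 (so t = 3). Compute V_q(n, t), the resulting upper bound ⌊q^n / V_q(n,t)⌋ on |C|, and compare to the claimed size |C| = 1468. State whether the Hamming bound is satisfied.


V_q(n, t) = 4984, q^n = 4194304, Hamming bound = 841, |C| = 1468 > bound (violated).

Step 1: Compute V_q(n, t) = Σ_{j=0}^3 C(n, j) (q−1)^j.
  j = 0: C(11,0)·(3)^0 = 1·1 = 1.
  j = 1: C(11,1)·(3)^1 = 11·3 = 33.
  j = 2: C(11,2)·(3)^2 = 55·9 = 495.
  j = 3: C(11,3)·(3)^3 = 165·27 = 4455.
  V_q(n, t) = 1 + 33 + 495 + 4455 = 4984.
Step 2: q^n = 4^11 = 4194304.
Step 3: Hamming bound ⌊q^n / V_q(n,t)⌋ = ⌊4194304/4984⌋ = 841.
Step 4: Compare |C| = 1468 to 841: violated.
The claimed |C| lies above the Hamming bound, so no 4-ary code of length 11 with d ≥ 7 can have 1468 codewords.


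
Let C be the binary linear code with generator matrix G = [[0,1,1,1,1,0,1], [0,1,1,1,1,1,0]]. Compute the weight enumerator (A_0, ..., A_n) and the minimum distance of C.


Weight distribution: A_0 = 1, A_2 = 1, A_5 = 2. Minimum distance d = 2.

Enumerate all 2^2 = 4 messages m ∈ F_2^2.
For each, compute codeword c = mG in F_2^7, then tally its weight.
  m = 00 → c = 0000000, weight = 0.
  m = 10 → c = 0111101, weight = 5.
  m = 01 → c = 0111110, weight = 5.
  m = 11 → c = 0000011, weight = 2.
Tally weights:
  weight 0: 1 codewords.
  weight 2: 1 codewords.
  weight 5: 2 codewords.
Minimum distance d = smallest w > 0 with A_w > 0 = 2.
Sanity: Σ A_w = 4 = 2^2 = 4 ✓.


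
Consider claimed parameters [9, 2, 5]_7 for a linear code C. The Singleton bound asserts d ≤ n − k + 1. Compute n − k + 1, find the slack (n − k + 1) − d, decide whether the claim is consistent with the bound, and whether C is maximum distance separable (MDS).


Singleton RHS = n − k + 1 = 8, slack = 3, bound satisfied, not MDS.

Singleton bound: d ≤ n − k + 1.
Here n = 9, k = 2, so n − k + 1 = 8.
Given d = 5, check d ≤ 8: YES.
Slack = (n − k + 1) − d = 3.
The code is NOT MDS (slack = 3 > 0).
Description: the claimed parameters are [9, 2, 5]_7; such a code would be non-MDS.


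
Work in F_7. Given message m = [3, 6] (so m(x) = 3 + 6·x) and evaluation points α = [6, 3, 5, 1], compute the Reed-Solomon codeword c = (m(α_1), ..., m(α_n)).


c = [4, 0, 5, 2]

Message polynomial: m(x) = 3 + 6·x (mod 7).
For each evaluation point α_i, compute m(α_i) mod 7:
  α_1 = 6: Horner steps 6 → 4, so m(6) = 4.
  α_2 = 3: Horner steps 6 → 0, so m(3) = 0.
  α_3 = 5: Horner steps 6 → 5, so m(5) = 5.
  α_4 = 1: Horner steps 6 → 2, so m(1) = 2.
Codeword c = [4, 0, 5, 2] ∈ F_7^4.


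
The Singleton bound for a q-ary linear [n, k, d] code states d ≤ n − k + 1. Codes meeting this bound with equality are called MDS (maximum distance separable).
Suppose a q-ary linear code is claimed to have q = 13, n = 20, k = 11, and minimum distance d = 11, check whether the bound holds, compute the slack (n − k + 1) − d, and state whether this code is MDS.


Singleton RHS = n − k + 1 = 10, slack = -1, bound violated (no such code; not MDS).

Singleton bound: d ≤ n − k + 1.
Here n = 20, k = 11, so n − k + 1 = 10.
Given d = 11, check d ≤ 10: NO.
Slack = (n − k + 1) − d = -1.
The slack is negative: d = 11 exceeds n − k + 1 = 10 by 1, so the Singleton bound is violated and no linear [20, 11, 11]_13 code can exist. In particular it is not MDS (MDS requires d = n − k + 1 exactly).
Description: the claimed parameters are [20, 11, 11]_13; such a code would be impossible (violates the Singleton bound).


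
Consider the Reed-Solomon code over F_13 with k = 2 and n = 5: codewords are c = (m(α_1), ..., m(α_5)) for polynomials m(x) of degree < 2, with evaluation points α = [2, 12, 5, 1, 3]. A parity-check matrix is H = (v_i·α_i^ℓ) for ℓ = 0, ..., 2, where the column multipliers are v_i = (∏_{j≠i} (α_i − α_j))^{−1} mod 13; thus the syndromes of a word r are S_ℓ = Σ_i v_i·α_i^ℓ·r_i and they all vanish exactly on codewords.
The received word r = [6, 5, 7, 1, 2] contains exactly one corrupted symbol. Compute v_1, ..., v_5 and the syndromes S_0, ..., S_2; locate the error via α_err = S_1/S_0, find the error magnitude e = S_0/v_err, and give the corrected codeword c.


S = (3, 3, 3), error at position 4, error magnitude e = 4, c = [6, 5, 7, 10, 2].

Step 1: column multipliers v_i = (∏_{j≠i}(α_i − α_j))^{−1} mod 13.
  i = 1 (α = 2): (2−12)(2−5)(2−1)(2−3) = (−10)·(−3)·1·(−1) = −30 ≡ 9, so v_1 = 9^{−1} = 3 (mod 13).
  i = 2 (α = 12): (12−2)(12−5)(12−1)(12−3) = 10·7·11·9 = 6930 ≡ 1, so v_2 = 1^{−1} = 1 (mod 13).
  i = 3 (α = 5): (5−2)(5−12)(5−1)(5−3) = 3·(−7)·4·2 = −168 ≡ 1, so v_3 = 1^{−1} = 1 (mod 13).
  i = 4 (α = 1): (1−2)(1−12)(1−5)(1−3) = (−1)·(−11)·(−4)·(−2) = 88 ≡ 10, so v_4 = 10^{−1} = 4 (mod 13).
  i = 5 (α = 3): (3−2)(3−12)(3−5)(3−1) = 1·(−9)·(−2)·2 = 36 ≡ 10, so v_5 = 10^{−1} = 4 (mod 13).
  v = [3, 1, 1, 4, 4].
Step 2: syndromes of r = [6, 5, 7, 1, 2] (all sums mod 13).
  S_0 = Σ v_i r_i = 3·6 + 1·5 + 1·7 + 4·1 + 4·2 = 42 ≡ 3.
  S_1 = Σ v_i α_i r_i = 3·2·6 + 1·12·5 + 1·5·7 + 4·1·1 + 4·3·2 = 159 ≡ 3.
  α_i^2 mod 13 = [4, 1, 12, 1, 9].
  S_2 = Σ v_i α_i^2 r_i = 3·4·6 + 1·1·5 + 1·12·7 + 4·1·1 + 4·9·2 = 237 ≡ 3.
  S = (3, 3, 3) ≠ 0, so r is not a codeword (an error is present).
Step 3: locate the error. For a single error e at position i, S_ℓ = v_i·e·α_i^ℓ, so α_err = S_1/S_0.
  S_0^{−1} = 3^{−1} = 9 (mod 13), so α_err = 3·9 = 27 ≡ 1 = α_4. Error position i = 4.
  Consistency check: S_2/S_1 = 3·9 = 27 ≡ 1 = α_err ✓ (single-error assumption holds).
Step 4: error magnitude e = S_0/v_4 = S_0·∏_{j≠4}(α_4 − α_j) = 3·10 = 30 ≡ 4 (mod 13).
Step 5: correct position 4: c_4 = r_4 − e = 1 − 4 ≡ 10 (mod 13). Hence c = [6, 5, 7, 10, 2].
  Check: interpolating c through the α_i gives m(x) = 1 + 9·x (degree < 2) with m(α_i) = c_i for every i, so c is indeed a codeword.


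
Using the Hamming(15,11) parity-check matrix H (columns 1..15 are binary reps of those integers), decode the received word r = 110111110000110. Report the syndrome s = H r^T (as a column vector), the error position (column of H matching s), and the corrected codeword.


s = (1, 0, 0, 0)^T, error position = 8, corrected codeword c = 110111100000110

Compute s = H r^T mod 2 one row at a time:
  s_1 = 1 + 0 + 0 + 0 + 0 + 1 + 1 + 0 = 3 ≡ 1 (mod 2).
  s_2 = 1 + 1 + 1 + 1 + 0 + 1 + 1 + 0 = 6 ≡ 0 (mod 2).
  s_3 = 1 + 0 + 1 + 1 + 0 + 0 + 1 + 0 = 4 ≡ 0 (mod 2).
  s_4 = 1 + 0 + 1 + 1 + 0 + 0 + 1 + 0 = 4 ≡ 0 (mod 2).
s = (1, 0, 0, 0)^T — this equals column 8 of H (binary 1000), so error is at position 8.
Correct: flip bit 8 of r = 110111110000110 to get c = 110111100000110.


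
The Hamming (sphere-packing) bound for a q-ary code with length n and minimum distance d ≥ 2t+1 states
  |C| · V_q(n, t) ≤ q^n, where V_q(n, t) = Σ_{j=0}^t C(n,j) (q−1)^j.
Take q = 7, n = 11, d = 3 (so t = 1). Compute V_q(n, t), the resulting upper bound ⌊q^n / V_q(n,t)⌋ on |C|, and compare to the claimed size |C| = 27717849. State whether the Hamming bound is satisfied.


V_q(n, t) = 67, q^n = 1977326743, Hamming bound = 29512339, |C| = 27717849 ≤ bound (satisfied).

Step 1: Compute V_q(n, t) = Σ_{j=0}^1 C(n, j) (q−1)^j.
  j = 0: C(11,0)·(6)^0 = 1·1 = 1.
  j = 1: C(11,1)·(6)^1 = 11·6 = 66.
  V_q(n, t) = 1 + 66 = 67.
Step 2: q^n = 7^11 = 1977326743.
Step 3: Hamming bound ⌊q^n / V_q(n,t)⌋ = ⌊1977326743/67⌋ = 29512339.
Step 4: Compare |C| = 27717849 to 29512339: satisfied.
The claimed |C| lies below the Hamming bound.


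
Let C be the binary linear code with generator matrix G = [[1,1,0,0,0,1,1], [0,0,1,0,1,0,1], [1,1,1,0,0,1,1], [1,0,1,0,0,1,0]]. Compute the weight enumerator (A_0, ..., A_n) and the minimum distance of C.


Weight distribution: A_0 = 1, A_1 = 1, A_2 = 4, A_3 = 4, A_4 = 3, A_5 = 3. Minimum distance d = 1.

Enumerate all 2^4 = 16 messages m ∈ F_2^4.
For each, compute codeword c = mG in F_2^7, then tally its weight.
  m = 0000 → c = 0000000, weight = 0.
  m = 1000 → c = 1100011, weight = 4.
  m = 0100 → c = 0010101, weight = 3.
  m = 1100 → c = 1110110, weight = 5.
  m = 0010 → c = 1110011, weight = 5.
  m = 1010 → c = 0010000, weight = 1.
  m = 0110 → c = 1100110, weight = 4.
  m = 1110 → c = 0000101, weight = 2.
  m = 0001 → c = 1010010, weight = 3.
  m = 1001 → c = 0110001, weight = 3.
  m = 0101 → c = 1000111, weight = 4.
  m = 1101 → c = 0100100, weight = 2.
  m = 0011 → c = 0100001, weight = 2.
  m = 1011 → c = 1000010, weight = 2.
  m = 0111 → c = 0110100, weight = 3.
  m = 1111 → c = 1010111, weight = 5.
Tally weights:
  weight 0: 1 codewords.
  weight 1: 1 codewords.
  weight 2: 4 codewords.
  weight 3: 4 codewords.
  weight 4: 3 codewords.
  weight 5: 3 codewords.
Minimum distance d = smallest w > 0 with A_w > 0 = 1.
Sanity: Σ A_w = 16 = 2^4 = 16 ✓.


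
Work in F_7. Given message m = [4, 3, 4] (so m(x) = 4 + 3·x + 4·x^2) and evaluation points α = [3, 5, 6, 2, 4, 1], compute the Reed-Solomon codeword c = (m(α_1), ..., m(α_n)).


c = [0, 0, 5, 5, 3, 4]

Message polynomial: m(x) = 4 + 3·x + 4·x^2 (mod 7).
For each evaluation point α_i, compute m(α_i) mod 7:
  α_1 = 3: Horner steps 4 → 1 → 0, so m(3) = 0.
  α_2 = 5: Horner steps 4 → 2 → 0, so m(5) = 0.
  α_3 = 6: Horner steps 4 → 6 → 5, so m(6) = 5.
  α_4 = 2: Horner steps 4 → 4 → 5, so m(2) = 5.
  α_5 = 4: Horner steps 4 → 5 → 3, so m(4) = 3.
  α_6 = 1: Horner steps 4 → 0 → 4, so m(1) = 4.
Codeword c = [0, 0, 5, 5, 3, 4] ∈ F_7^6.


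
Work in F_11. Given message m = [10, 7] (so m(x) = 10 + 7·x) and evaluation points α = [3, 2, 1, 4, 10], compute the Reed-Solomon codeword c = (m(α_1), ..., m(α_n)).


c = [9, 2, 6, 5, 3]

Message polynomial: m(x) = 10 + 7·x (mod 11).
For each evaluation point α_i, compute m(α_i) mod 11:
  α_1 = 3: Horner steps 7 → 9, so m(3) = 9.
  α_2 = 2: Horner steps 7 → 2, so m(2) = 2.
  α_3 = 1: Horner steps 7 → 6, so m(1) = 6.
  α_4 = 4: Horner steps 7 → 5, so m(4) = 5.
  α_5 = 10: Horner steps 7 → 3, so m(10) = 3.
Codeword c = [9, 2, 6, 5, 3] ∈ F_11^5.


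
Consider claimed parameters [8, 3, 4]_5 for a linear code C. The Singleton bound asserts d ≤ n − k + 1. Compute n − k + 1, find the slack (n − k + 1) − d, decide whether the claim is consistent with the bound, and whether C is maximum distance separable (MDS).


Singleton RHS = n − k + 1 = 6, slack = 2, bound satisfied, not MDS.

Singleton bound: d ≤ n − k + 1.
Here n = 8, k = 3, so n − k + 1 = 6.
Given d = 4, check d ≤ 6: YES.
Slack = (n − k + 1) − d = 2.
The code is NOT MDS (slack = 2 > 0).
Description: the claimed parameters are [8, 3, 4]_5; such a code would be non-MDS.


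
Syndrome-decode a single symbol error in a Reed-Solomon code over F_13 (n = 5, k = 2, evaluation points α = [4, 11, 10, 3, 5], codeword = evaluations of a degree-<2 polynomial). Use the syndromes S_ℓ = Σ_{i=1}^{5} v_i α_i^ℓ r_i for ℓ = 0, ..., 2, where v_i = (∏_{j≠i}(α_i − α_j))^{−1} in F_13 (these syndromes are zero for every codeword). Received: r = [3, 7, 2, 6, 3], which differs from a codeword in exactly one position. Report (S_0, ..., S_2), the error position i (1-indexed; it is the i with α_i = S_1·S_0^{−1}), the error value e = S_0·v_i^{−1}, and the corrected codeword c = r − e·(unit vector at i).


S = (7, 2, 8), error at position 1, error magnitude e = 5, c = [11, 7, 2, 6, 3].

Step 1: column multipliers v_i = (∏_{j≠i}(α_i − α_j))^{−1} mod 13.
  i = 1 (α = 4): (4−11)(4−10)(4−3)(4−5) = (−7)·(−6)·1·(−1) = −42 ≡ 10, so v_1 = 10^{−1} = 4 (mod 13).
  i = 2 (α = 11): (11−4)(11−10)(11−3)(11−5) = 7·1·8·6 = 336 ≡ 11, so v_2 = 11^{−1} = 6 (mod 13).
  i = 3 (α = 10): (10−4)(10−11)(10−3)(10−5) = 6·(−1)·7·5 = −210 ≡ 11, so v_3 = 11^{−1} = 6 (mod 13).
  i = 4 (α = 3): (3−4)(3−11)(3−10)(3−5) = (−1)·(−8)·(−7)·(−2) = 112 ≡ 8, so v_4 = 8^{−1} = 5 (mod 13).
  i = 5 (α = 5): (5−4)(5−11)(5−10)(5−3) = 1·(−6)·(−5)·2 = 60 ≡ 8, so v_5 = 8^{−1} = 5 (mod 13).
  v = [4, 6, 6, 5, 5].
Step 2: syndromes of r = [3, 7, 2, 6, 3] (all sums mod 13).
  S_0 = Σ v_i r_i = 4·3 + 6·7 + 6·2 + 5·6 + 5·3 = 111 ≡ 7.
  S_1 = Σ v_i α_i r_i = 4·4·3 + 6·11·7 + 6·10·2 + 5·3·6 + 5·5·3 = 795 ≡ 2.
  α_i^2 mod 13 = [3, 4, 9, 9, 12].
  S_2 = Σ v_i α_i^2 r_i = 4·3·3 + 6·4·7 + 6·9·2 + 5·9·6 + 5·12·3 = 762 ≡ 8.
  S = (7, 2, 8) ≠ 0, so r is not a codeword (an error is present).
Step 3: locate the error. For a single error e at position i, S_ℓ = v_i·e·α_i^ℓ, so α_err = S_1/S_0.
  S_0^{−1} = 7^{−1} = 2 (mod 13), so α_err = 2·2 = 4 ≡ 4 = α_1. Error position i = 1.
  Consistency check: S_2/S_1 = 8·7 = 56 ≡ 4 = α_err ✓ (single-error assumption holds).
Step 4: error magnitude e = S_0/v_1 = S_0·∏_{j≠1}(α_1 − α_j) = 7·10 = 70 ≡ 5 (mod 13).
Step 5: correct position 1: c_1 = r_1 − e = 3 − 5 ≡ 11 (mod 13). Hence c = [11, 7, 2, 6, 3].
  Check: interpolating c through the α_i gives m(x) = 4 + 5·x (degree < 2) with m(α_i) = c_i for every i, so c is indeed a codeword.


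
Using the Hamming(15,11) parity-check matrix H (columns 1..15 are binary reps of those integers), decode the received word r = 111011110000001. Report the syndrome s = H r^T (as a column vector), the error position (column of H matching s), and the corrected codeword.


s = (0, 0, 1, 1)^T, error position = 3, corrected codeword c = 110011110000001

Compute s = H r^T mod 2 one row at a time:
  s_1 = 1 + 0 + 0 + 0 + 0 + 0 + 0 + 1 = 2 ≡ 0 (mod 2).
  s_2 = 0 + 1 + 1 + 1 + 0 + 0 + 0 + 1 = 4 ≡ 0 (mod 2).
  s_3 = 1 + 1 + 1 + 1 + 0 + 0 + 0 + 1 = 5 ≡ 1 (mod 2).
  s_4 = 1 + 1 + 1 + 1 + 0 + 0 + 0 + 1 = 5 ≡ 1 (mod 2).
s = (0, 0, 1, 1)^T — this equals column 3 of H (binary 0011), so error is at position 3.
Correct: flip bit 3 of r = 111011110000001 to get c = 110011110000001.


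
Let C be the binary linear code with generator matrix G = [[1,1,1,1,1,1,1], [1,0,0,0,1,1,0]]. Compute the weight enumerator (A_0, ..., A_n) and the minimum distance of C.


Weight distribution: A_0 = 1, A_3 = 1, A_4 = 1, A_7 = 1. Minimum distance d = 3.

Enumerate all 2^2 = 4 messages m ∈ F_2^2.
For each, compute codeword c = mG in F_2^7, then tally its weight.
  m = 00 → c = 0000000, weight = 0.
  m = 10 → c = 1111111, weight = 7.
  m = 01 → c = 1000110, weight = 3.
  m = 11 → c = 0111001, weight = 4.
Tally weights:
  weight 0: 1 codewords.
  weight 3: 1 codewords.
  weight 4: 1 codewords.
  weight 7: 1 codewords.
Minimum distance d = smallest w > 0 with A_w > 0 = 3.
Sanity: Σ A_w = 4 = 2^2 = 4 ✓.


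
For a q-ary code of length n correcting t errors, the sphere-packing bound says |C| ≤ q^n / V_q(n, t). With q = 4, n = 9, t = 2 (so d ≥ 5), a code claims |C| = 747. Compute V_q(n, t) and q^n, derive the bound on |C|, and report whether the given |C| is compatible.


V_q(n, t) = 352, q^n = 262144, Hamming bound = 744, |C| = 747 > bound (violated).

Step 1: Compute V_q(n, t) = Σ_{j=0}^2 C(n, j) (q−1)^j.
  j = 0: C(9,0)·(3)^0 = 1·1 = 1.
  j = 1: C(9,1)·(3)^1 = 9·3 = 27.
  j = 2: C(9,2)·(3)^2 = 36·9 = 324.
  V_q(n, t) = 1 + 27 + 324 = 352.
Step 2: q^n = 4^9 = 262144.
Step 3: Hamming bound ⌊q^n / V_q(n,t)⌋ = ⌊262144/352⌋ = 744.
Step 4: Compare |C| = 747 to 744: violated.
The claimed |C| lies above the Hamming bound, so no 4-ary code of length 9 with d ≥ 5 can have 747 codewords.
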